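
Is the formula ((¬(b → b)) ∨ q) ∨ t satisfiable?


Search for a satisfying assignment over {b, q, t}.
Try b=F, q=T, t=F: the formula evaluates to T.
A satisfying assignment exists.

Satisfiable.


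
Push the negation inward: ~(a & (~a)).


De Morgan: the negation of a conjunction is the disjunction of the negations.
Distribute ~ across &, flipping it to |, and negate each literal.

(~a) | a


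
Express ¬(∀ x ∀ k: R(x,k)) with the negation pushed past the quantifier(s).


Negation flips each quantifier (∀↔∃) and negates the inner predicate.
¬(∀ x ∀ k: φ) = ∃ x ∃ k: ¬φ.

∃ x ∃ k: ¬(R(x,k))


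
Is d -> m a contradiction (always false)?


Truth table over {d, m}:
d | m | φ
---------
F | F | T
T | F | F
F | T | T
T | T | T
Satisfying assignment at row 1: d=F, m=F gives T.

No, it is not a contradiction.


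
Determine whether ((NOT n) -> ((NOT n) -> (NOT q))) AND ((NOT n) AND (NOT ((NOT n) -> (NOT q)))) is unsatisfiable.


Truth table over {n, q}:
n | q | φ
---------
F | F | F
T | F | F
F | T | F
T | T | F
Every row is false.

Yes, it is a contradiction.


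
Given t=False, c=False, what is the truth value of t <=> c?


Biconditional is true when both operands have the same truth value.
Substitute: t=False, c=False.
False <=> False evaluates to True.

True


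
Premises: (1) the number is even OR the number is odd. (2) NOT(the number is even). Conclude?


Disjunctive syllogism: from (P ∨ Q) and ¬P, infer Q.
One disjunct, 'the number is even', is ruled out; the other must hold.

the number is odd


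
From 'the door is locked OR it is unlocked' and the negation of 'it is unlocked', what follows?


Disjunctive syllogism: from (P ∨ Q) and ¬P, infer Q.
One disjunct, 'it is unlocked', is ruled out; the other must hold.

the door is locked


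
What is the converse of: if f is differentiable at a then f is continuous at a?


The converse of (P → Q) is (Q → P). It is not in general equivalent to the original.
Here P = 'f is differentiable at a' and Q = 'f is continuous at a'.

If f is continuous at a, then f is differentiable at a.


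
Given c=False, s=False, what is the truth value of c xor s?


Exclusive or is true when exactly one operand is true.
Substitute: c=False, s=False.
False xor False evaluates to False.

False


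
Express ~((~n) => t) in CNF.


Step 1: Rewrite (¬n) → t as ¬(¬n) ∨ t.
Step 2: Negate: ¬(¬(¬n) ∨ t) = (¬n) ∧ ¬t (De Morgan + double negation).

(~n) & (~t)


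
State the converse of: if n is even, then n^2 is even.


The converse of (P → Q) is (Q → P). It is not in general equivalent to the original.
Here P = 'n is even' and Q = 'n^2 is even'.

If n^2 is even, then n is even.


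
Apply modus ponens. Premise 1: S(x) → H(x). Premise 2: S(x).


Modus ponens: from (P → Q) and P, infer Q.
P = 'S(x)' is asserted, and P → Q holds, so Q follows.

H(x).


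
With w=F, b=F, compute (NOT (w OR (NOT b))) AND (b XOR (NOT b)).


Substitute w=F, b=F:
NOT b = T
w OR (NOT b) = F OR T = T
NOT (w OR (NOT b)) = F
NOT b = T
b XOR (NOT b) = F XOR T = T
(NOT (w OR (NOT b))) AND (b XOR (NOT b)) = F AND T = F

F


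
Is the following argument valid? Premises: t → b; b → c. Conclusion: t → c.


This matches the form of hypothetical syllogism: the conclusion follows in every model of the premises.

Valid.


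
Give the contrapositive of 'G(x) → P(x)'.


The contrapositive of (P → Q) is (¬Q → ¬P); it is logically equivalent to the original.
Here P = 'G(x)' and Q = 'P(x)'.

If not (P(x)), then not (G(x)).


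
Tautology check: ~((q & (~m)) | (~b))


Build the truth table over {b, m, q}:
b | m | q | φ
-------------
False | False | False | False
True | False | False | True
False | True | False | False
True | True | False | True
False | False | True | False
True | False | True | False
False | True | True | False
True | True | True | True
Counterexample at row 1: with b=False, m=False, q=False, the formula is False.

No, it is not a tautology.


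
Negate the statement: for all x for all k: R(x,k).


Negation flips each quantifier (∀↔∃) and negates the inner predicate.
¬(for all x for all k: φ) = there exists x there exists k: ¬φ.

there exists x there exists k: NOT(R(x,k))


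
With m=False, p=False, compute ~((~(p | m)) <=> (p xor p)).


Substitute m=False, p=False:
p | m = False | False = False
~(p | m) = True
p xor p = False xor False = False
(~(p | m)) <=> (p xor p) = True <=> False = False
~((~(p | m)) <=> (p xor p)) = True

True


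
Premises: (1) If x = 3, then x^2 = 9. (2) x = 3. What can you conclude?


Modus ponens: from (P → Q) and P, infer Q.
P = 'x = 3' is asserted, and P → Q holds, so Q follows.

x^2 = 9.


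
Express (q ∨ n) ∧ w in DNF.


Step 1: Distribute ∧ over ∨: (q ∨ n) ∧ w = (q ∧ w) ∨ (n ∧ w).

(q ∧ w) ∨ (n ∧ w)


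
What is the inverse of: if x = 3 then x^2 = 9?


The inverse of (P → Q) is (¬P → ¬Q). It is equivalent to the converse, not to the original.
Here P = 'x = 3' and Q = 'x^2 = 9'.

If not (x = 3), then not (x^2 = 9).


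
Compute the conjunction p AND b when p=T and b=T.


Conjunction is true only when both operands are true.
Substitute: p=T, b=T.
T AND T evaluates to T.

T


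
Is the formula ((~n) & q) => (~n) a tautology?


Build the truth table over {n, q}:
n | q | φ
---------
False | False | True
True | False | True
False | True | True
True | True | True
Every row evaluates to true.

Yes, it is a tautology.


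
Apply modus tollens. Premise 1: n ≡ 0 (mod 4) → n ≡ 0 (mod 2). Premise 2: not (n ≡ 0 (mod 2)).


Modus tollens: from (P → Q) and ¬Q, infer ¬P.
Q = 'n ≡ 0 (mod 2)' is denied; since P → Q, P must also fail.

Not (n ≡ 0 (mod 4)).


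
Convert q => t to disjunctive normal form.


Step 1: Rewrite q → t as ¬q ∨ t.

(~q) | t


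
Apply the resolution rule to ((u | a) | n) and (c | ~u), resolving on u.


The clauses contain complementary literals u and ~u.
Resolution eliminates this pair and disjoins the remaining literals (merging duplicates).

((n | a) | c)


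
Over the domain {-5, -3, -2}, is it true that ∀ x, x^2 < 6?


Evaluate the predicate on each element: -5:F, -3:F, -2:T.
Counterexample x = -5 fails the predicate.

F


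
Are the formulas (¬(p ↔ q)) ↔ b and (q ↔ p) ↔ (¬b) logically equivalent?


Compare truth tables:
b | p | q | φ | ψ
-----------------
F | F | F | T | T
T | F | F | F | F
F | T | F | F | F
T | T | F | T | T
F | F | T | F | F
T | F | T | T | T
F | T | T | T | T
T | T | T | F | F
The columns φ and ψ agree on every row.

Yes, they are logically equivalent.


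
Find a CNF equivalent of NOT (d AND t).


Step 1: Apply De Morgan: ¬(d ∧ t) = ¬d ∨ ¬t.

(NOT d) OR (NOT t)


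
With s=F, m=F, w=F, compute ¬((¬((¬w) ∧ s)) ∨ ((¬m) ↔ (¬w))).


Substitute s=F, m=F, w=F:
¬w = T
(¬w) ∧ s = T ∧ F = F
¬((¬w) ∧ s) = T
¬m = T
¬w = T
(¬m) ↔ (¬w) = T ↔ T = T
(¬((¬w) ∧ s)) ∨ ((¬m) ↔ (¬w)) = T ∨ T = T
¬((¬((¬w) ∧ s)) ∨ ((¬m) ↔ (¬w))) = F

F


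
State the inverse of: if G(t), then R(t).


The inverse of (P → Q) is (¬P → ¬Q). It is equivalent to the converse, not to the original.
Here P = 'G(t)' and Q = 'R(t)'.

If not (G(t)), then not (R(t)).


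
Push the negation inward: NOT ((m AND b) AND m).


De Morgan: the negation of a conjunction is the disjunction of the negations.
Distribute NOT across AND, flipping it to OR, and negate each literal.

((NOT m) OR (NOT b)) OR (NOT m)


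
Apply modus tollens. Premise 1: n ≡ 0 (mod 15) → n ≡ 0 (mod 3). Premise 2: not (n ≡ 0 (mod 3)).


Modus tollens: from (P → Q) and ¬Q, infer ¬P.
Q = 'n ≡ 0 (mod 3)' is denied; since P → Q, P must also fail.

Not (n ≡ 0 (mod 15)).


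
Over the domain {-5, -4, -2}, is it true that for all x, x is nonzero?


Evaluate the predicate on each element: -5:T, -4:T, -2:T.
Every element satisfies the predicate.

T


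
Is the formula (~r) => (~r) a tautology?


Build the truth table over {r}:
r | φ
-----
False | True
True | True
Every row evaluates to true.

Yes, it is a tautology.


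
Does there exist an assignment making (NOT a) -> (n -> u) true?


Search for a satisfying assignment over {a, n, u}.
Try a=F, n=F, u=F: the formula evaluates to T.
A satisfying assignment exists.

Satisfiable.


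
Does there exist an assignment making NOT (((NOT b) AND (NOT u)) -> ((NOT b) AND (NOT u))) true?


Check all 4 assignments over {b, u}:
b | u | φ
---------
F | F | F
T | F | F
F | T | F
T | T | F
No assignment makes the formula true.

Unsatisfiable.


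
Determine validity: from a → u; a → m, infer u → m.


This is (no valid rule). There exist truth assignments where the premises are all true but the conclusion is false.

Invalid.


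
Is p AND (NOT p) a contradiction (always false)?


Truth table over {p}:
p | φ
-----
F | F
T | F
Every row is false.

Yes, it is a contradiction.


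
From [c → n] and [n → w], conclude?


Hypothetical syllogism: from (P → Q) and (Q → R), infer (P → R).
Chain the two implications through the shared middle term 'n'.

c → w


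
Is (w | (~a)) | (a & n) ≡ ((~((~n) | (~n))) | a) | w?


Compare truth tables:
a | n | w | φ | ψ
-----------------
False | False | False | True | False
True | False | False | False | True
False | True | False | True | True
True | True | False | True | True
False | False | True | True | True
True | False | True | True | True
False | True | True | True | True
True | True | True | True | True
They differ at row 1 (a=False, n=False, w=False): φ=True but ψ=False.

No, they are not logically equivalent.


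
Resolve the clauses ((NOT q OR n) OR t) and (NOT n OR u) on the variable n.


The clauses contain complementary literals n and NOTn.
Resolution eliminates this pair and disjoins the remaining literals (merging duplicates).

((t OR NOT q) OR u)


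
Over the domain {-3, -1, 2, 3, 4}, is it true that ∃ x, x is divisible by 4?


Evaluate the predicate on each element: -3:F, -1:F, 2:F, 3:F, 4:T.
Witness x = 4 satisfies the predicate.

T


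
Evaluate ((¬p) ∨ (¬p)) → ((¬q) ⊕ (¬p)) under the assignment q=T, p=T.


Substitute q=T, p=T:
¬p = F
¬p = F
(¬p) ∨ (¬p) = F ∨ F = F
¬q = F
¬p = F
(¬q) ⊕ (¬p) = F ⊕ F = F
((¬p) ∨ (¬p)) → ((¬q) ⊕ (¬p)) = F → F = T

T


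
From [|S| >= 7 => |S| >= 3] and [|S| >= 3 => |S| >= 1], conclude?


Hypothetical syllogism: from (P → Q) and (Q → R), infer (P → R).
Chain the two implications through the shared middle term '|S| >= 3'.

|S| >= 7 => |S| >= 1


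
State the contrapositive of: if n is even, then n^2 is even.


The contrapositive of (P → Q) is (¬Q → ¬P); it is logically equivalent to the original.
Here P = 'n is even' and Q = 'n^2 is even'.

If not (n^2 is even), then not (n is even).


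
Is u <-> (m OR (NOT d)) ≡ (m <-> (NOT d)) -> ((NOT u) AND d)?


Compare truth tables:
d | m | u | φ | ψ
-----------------
F | F | F | F | T
T | F | F | T | T
F | T | F | F | F
T | T | F | F | T
F | F | T | T | T
T | F | T | F | F
F | T | T | T | F
T | T | T | T | T
They differ at row 1 (d=F, m=F, u=F): φ=F but ψ=T.

No, they are not logically equivalent.


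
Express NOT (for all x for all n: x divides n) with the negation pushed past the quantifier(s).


Negation flips each quantifier (∀↔∃) and negates the inner predicate.
¬(for all x for all n: φ) = there exists x there exists n: ¬φ.

there exists x there exists n: NOT(x divides n)


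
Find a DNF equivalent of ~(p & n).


Step 1: Apply De Morgan: ¬(p ∧ n) = ¬p ∨ ¬n.

(~p) | (~n)


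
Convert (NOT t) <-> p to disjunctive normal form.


Step 1: (¬t) ↔ p is true exactly when both agree: ((¬t) ∧ p) ∨ (¬(¬t) ∧ ¬p).
Step 2: Eliminate any double negations (¬¬X = X).

((NOT t) AND p) OR (t AND (NOT p))


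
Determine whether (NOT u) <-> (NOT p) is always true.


Build the truth table over {p, u}:
p | u | φ
---------
F | F | T
T | F | F
F | T | F
T | T | T
Counterexample at row 2: with p=T, u=F, the formula is F.

No, it is not a tautology.


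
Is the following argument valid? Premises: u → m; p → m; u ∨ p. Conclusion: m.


This matches the form of proof by cases: the conclusion follows in every model of the premises.

Valid.


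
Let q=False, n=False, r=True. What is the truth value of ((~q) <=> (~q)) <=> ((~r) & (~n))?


Substitute q=False, n=False, r=True:
~q = True
~q = True
(~q) <=> (~q) = True <=> True = True
~r = False
~n = True
(~r) & (~n) = False & True = False
((~q) <=> (~q)) <=> ((~r) & (~n)) = True <=> False = False

False


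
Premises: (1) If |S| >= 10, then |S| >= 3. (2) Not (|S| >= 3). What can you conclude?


Modus tollens: from (P → Q) and ¬Q, infer ¬P.
Q = '|S| >= 3' is denied; since P → Q, P must also fail.

Not (|S| >= 10).


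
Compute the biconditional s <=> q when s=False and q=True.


Biconditional is true when both operands have the same truth value.
Substitute: s=False, q=True.
False <=> True evaluates to False.

False


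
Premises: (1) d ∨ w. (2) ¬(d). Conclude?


Disjunctive syllogism: from (P ∨ Q) and ¬P, infer Q.
One disjunct, 'd', is ruled out; the other must hold.

w


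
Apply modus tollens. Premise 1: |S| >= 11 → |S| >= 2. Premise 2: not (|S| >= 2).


Modus tollens: from (P → Q) and ¬Q, infer ¬P.
Q = '|S| >= 2' is denied; since P → Q, P must also fail.

Not (|S| >= 11).


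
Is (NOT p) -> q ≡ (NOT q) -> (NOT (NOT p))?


Compare truth tables:
p | q | φ | ψ
-------------
F | F | F | F
T | F | T | T
F | T | T | T
T | T | T | T
The columns φ and ψ agree on every row.

Yes, they are logically equivalent.


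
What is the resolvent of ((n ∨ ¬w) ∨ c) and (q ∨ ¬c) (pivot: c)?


The clauses contain complementary literals c and ¬c.
Resolution eliminates this pair and disjoins the remaining literals (merging duplicates).

((n ∨ ¬w) ∨ q)


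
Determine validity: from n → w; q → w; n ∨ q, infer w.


This matches the form of proof by cases: the conclusion follows in every model of the premises.

Valid.


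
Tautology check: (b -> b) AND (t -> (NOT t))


Build the truth table over {b, t}:
b | t | φ
---------
F | F | T
T | F | T
F | T | F
T | T | F
Counterexample at row 3: with b=F, t=T, the formula is F.

No, it is not a tautology.


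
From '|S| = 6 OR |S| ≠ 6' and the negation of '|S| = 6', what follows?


Disjunctive syllogism: from (P ∨ Q) and ¬P, infer Q.
One disjunct, '|S| = 6', is ruled out; the other must hold.

|S| ≠ 6


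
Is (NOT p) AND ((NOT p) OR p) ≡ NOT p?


Compare truth tables:
p | φ | ψ
---------
F | T | T
T | F | F
The columns φ and ψ agree on every row.

Yes, they are logically equivalent.


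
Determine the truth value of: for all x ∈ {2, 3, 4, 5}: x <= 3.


Evaluate the predicate on each element: 2:T, 3:T, 4:F, 5:F.
Counterexample x = 4 fails the predicate.

F


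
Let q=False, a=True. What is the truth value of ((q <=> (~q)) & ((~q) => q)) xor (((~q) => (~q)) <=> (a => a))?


Substitute q=False, a=True:
… (earlier sub-steps elided)
q <=> (~q) = False <=> True = False
~q = True
(~q) => q = True => False = False
(q <=> (~q)) & ((~q) => q) = False & False = False
~q = True
~q = True
(~q) => (~q) = True => True = True
a => a = True => True = True
((~q) => (~q)) <=> (a => a) = True <=> True = True
((q <=> (~q)) & ((~q) => q)) xor (((~q) => (~q)) <=> (a => a)) = False xor True = True

True


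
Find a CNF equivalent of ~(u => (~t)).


Step 1: Rewrite u → (¬t) as ¬u ∨ (¬t).
Step 2: Negate: ¬(¬u ∨ (¬t)) = u ∧ ¬(¬t) (De Morgan + double negation).
Step 3: Eliminate any double negations (¬¬X = X).

u & t


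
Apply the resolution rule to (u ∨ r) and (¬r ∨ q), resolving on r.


The clauses contain complementary literals r and ¬r.
Resolution eliminates this pair and disjoins the remaining literals (merging duplicates).

(u ∨ q)


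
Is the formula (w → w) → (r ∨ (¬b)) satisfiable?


Search for a satisfying assignment over {b, r, w}.
Try b=F, r=F, w=F: the formula evaluates to T.
A satisfying assignment exists.

Satisfiable.


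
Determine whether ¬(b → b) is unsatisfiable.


Truth table over {b}:
b | φ
-----
F | F
T | F
Every row is false.

Yes, it is a contradiction.


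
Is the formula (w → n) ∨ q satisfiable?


Search for a satisfying assignment over {n, q, w}.
Try n=F, q=F, w=F: the formula evaluates to T.
A satisfying assignment exists.

Satisfiable.


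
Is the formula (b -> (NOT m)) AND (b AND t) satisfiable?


Search for a satisfying assignment over {b, m, t}.
Try b=T, m=F, t=T: the formula evaluates to T.
A satisfying assignment exists.

Satisfiable.


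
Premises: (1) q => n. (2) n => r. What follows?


Hypothetical syllogism: from (P → Q) and (Q → R), infer (P → R).
Chain the two implications through the shared middle term 'n'.

q => r


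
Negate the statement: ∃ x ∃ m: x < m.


Negation flips each quantifier (∀↔∃) and negates the inner predicate.
¬(∃ x ∃ m: φ) = ∀ x ∀ m: ¬φ.

∀ x ∀ m: ¬(x < m)


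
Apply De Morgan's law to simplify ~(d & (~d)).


De Morgan: the negation of a conjunction is the disjunction of the negations.
Distribute ~ across &, flipping it to |, and negate each literal.

(~d) | d


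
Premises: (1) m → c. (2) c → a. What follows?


Hypothetical syllogism: from (P → Q) and (Q → R), infer (P → R).
Chain the two implications through the shared middle term 'c'.

m → a


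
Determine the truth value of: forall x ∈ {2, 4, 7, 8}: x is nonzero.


Evaluate the predicate on each element: 2:True, 4:True, 7:True, 8:True.
Every element satisfies the predicate.

True


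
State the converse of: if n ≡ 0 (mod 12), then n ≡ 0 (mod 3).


The converse of (P → Q) is (Q → P). It is not in general equivalent to the original.
Here P = 'n ≡ 0 (mod 12)' and Q = 'n ≡ 0 (mod 3)'.

If n ≡ 0 (mod 3), then n ≡ 0 (mod 12).


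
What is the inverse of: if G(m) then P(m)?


The inverse of (P → Q) is (¬P → ¬Q). It is equivalent to the converse, not to the original.
Here P = 'G(m)' and Q = 'P(m)'.

If not (G(m)), then not (P(m)).


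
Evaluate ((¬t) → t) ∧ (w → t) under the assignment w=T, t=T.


Substitute w=T, t=T:
¬t = F
(¬t) → t = F → T = T
w → t = T → T = T
((¬t) → t) ∧ (w → t) = T ∧ T = T

T


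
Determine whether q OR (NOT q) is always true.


Build the truth table over {q}:
q | φ
-----
F | T
T | T
Every row evaluates to true.

Yes, it is a tautology.


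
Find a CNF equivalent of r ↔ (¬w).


Step 1: Rewrite r ↔ (¬w) as (r → (¬w)) ∧ ((¬w) → r).
Step 2: Rewrite each implication as a disjunction.
Step 3: Eliminate any double negations (¬¬X = X).

((¬r) ∨ (¬w)) ∧ (w ∨ r)


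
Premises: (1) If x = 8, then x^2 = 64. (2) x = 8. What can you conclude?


Modus ponens: from (P → Q) and P, infer Q.
P = 'x = 8' is asserted, and P → Q holds, so Q follows.

x^2 = 64.


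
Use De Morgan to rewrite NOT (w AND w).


De Morgan: the negation of a conjunction is the disjunction of the negations.
Distribute NOT across AND, flipping it to OR, and negate each literal.

(NOT w) OR (NOT w)


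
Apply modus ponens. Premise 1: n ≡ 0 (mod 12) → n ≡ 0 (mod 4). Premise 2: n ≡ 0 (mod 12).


Modus ponens: from (P → Q) and P, infer Q.
P = 'n ≡ 0 (mod 12)' is asserted, and P → Q holds, so Q follows.

n ≡ 0 (mod 4).


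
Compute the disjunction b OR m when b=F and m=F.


Disjunction is false only when both operands are false.
Substitute: b=F, m=F.
F OR F evaluates to F.

F


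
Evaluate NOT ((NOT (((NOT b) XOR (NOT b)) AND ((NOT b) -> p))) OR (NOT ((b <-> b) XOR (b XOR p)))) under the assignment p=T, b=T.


Substitute p=T, b=T:
… (earlier sub-steps elided)
NOT b = F
(NOT b) -> p = F -> T = T
((NOT b) XOR (NOT b)) AND ((NOT b) -> p) = F AND T = F
NOT (((NOT b) XOR (NOT b)) AND ((NOT b) -> p)) = T
b <-> b = T <-> T = T
b XOR p = T XOR T = F
(b <-> b) XOR (b XOR p) = T XOR F = T
NOT ((b <-> b) XOR (b XOR p)) = F
(NOT (((NOT b) XOR (NOT b)) AND ((NOT b) -> p))) OR (NOT ((b <-> b) XOR (b XOR p))) = T OR F = T
NOT ((NOT (((NOT b) XOR (NOT b)) AND ((NOT b) -> p))) OR (NOT ((b <-> b) XOR (b XOR p)))) = F

F


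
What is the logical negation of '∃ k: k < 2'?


¬(∀ x: φ) = ∃ x: ¬φ, and ¬(∃ x: φ) = ∀ x: ¬φ.
Apply to the existential statement.

∀ k: ¬(k < 2)


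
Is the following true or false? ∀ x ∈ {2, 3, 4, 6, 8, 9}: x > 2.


Evaluate the predicate on each element: 2:F, 3:T, 4:T, 6:T, 8:T, 9:T.
Counterexample x = 2 fails the predicate.

F


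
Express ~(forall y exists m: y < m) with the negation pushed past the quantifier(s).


Negation flips each quantifier (∀↔∃) and negates the inner predicate.
¬(forall y exists m: φ) = exists y forall m: ¬φ.

exists y forall m: ~(y < m)


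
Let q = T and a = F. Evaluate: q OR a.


Disjunction is false only when both operands are false.
Substitute: q=T, a=F.
T OR F evaluates to T.

T


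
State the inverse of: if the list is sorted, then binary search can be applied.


The inverse of (P → Q) is (¬P → ¬Q). It is equivalent to the converse, not to the original.
Here P = 'the list is sorted' and Q = 'binary search can be applied'.

If not (the list is sorted), then not (binary search can be applied).


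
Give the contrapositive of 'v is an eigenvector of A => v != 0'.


The contrapositive of (P → Q) is (¬Q → ¬P); it is logically equivalent to the original.
Here P = 'v is an eigenvector of A' and Q = 'v != 0'.

If not (v != 0), then not (v is an eigenvector of A).


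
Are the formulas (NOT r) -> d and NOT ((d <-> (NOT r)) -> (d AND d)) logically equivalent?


Compare truth tables:
d | r | φ | ψ
-------------
F | F | F | F
T | F | T | F
F | T | T | T
T | T | T | F
They differ at row 2 (d=T, r=F): φ=T but ψ=F.

No, they are not logically equivalent.


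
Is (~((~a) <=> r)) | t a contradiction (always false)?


Truth table over {a, r, t}:
a | r | t | φ
-------------
False | False | False | True
True | False | False | False
False | True | False | False
True | True | False | True
False | False | True | True
True | False | True | True
False | True | True | True
True | True | True | True
Satisfying assignment at row 1: a=False, r=False, t=False gives True.

No, it is not a contradiction.


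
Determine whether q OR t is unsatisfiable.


Truth table over {q, t}:
q | t | φ
---------
F | F | F
T | F | T
F | T | T
T | T | T
Satisfying assignment at row 2: q=T, t=F gives T.

No, it is not a contradiction.


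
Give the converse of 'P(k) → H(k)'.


The converse of (P → Q) is (Q → P). It is not in general equivalent to the original.
Here P = 'P(k)' and Q = 'H(k)'.

If H(k), then P(k).


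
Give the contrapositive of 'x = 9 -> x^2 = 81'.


The contrapositive of (P → Q) is (¬Q → ¬P); it is logically equivalent to the original.
Here P = 'x = 9' and Q = 'x^2 = 81'.

If not (x^2 = 81), then not (x = 9).


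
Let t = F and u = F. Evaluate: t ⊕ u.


Exclusive or is true when exactly one operand is true.
Substitute: t=F, u=F.
F ⊕ F evaluates to F.

F


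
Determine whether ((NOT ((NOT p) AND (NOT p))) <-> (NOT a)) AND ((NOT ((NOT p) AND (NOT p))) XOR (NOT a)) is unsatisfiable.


Truth table over {a, p}:
a | p | φ
---------
F | F | F
T | F | F
F | T | F
T | T | F
Every row is false.

Yes, it is a contradiction.


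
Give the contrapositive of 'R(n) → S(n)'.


The contrapositive of (P → Q) is (¬Q → ¬P); it is logically equivalent to the original.
Here P = 'R(n)' and Q = 'S(n)'.

If not (S(n)), then not (R(n)).


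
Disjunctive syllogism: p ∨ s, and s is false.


Disjunctive syllogism: from (P ∨ Q) and ¬P, infer Q.
One disjunct, 's', is ruled out; the other must hold.

p


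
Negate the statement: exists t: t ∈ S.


¬(forall x: φ) = exists x: ¬φ, and ¬(exists x: φ) = forall x: ¬φ.
Apply to the existential statement.

forall t: ~(t ∈ S)


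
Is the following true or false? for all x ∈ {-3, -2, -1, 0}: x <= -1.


Evaluate the predicate on each element: -3:T, -2:T, -1:T, 0:F.
Counterexample x = 0 fails the predicate.

F


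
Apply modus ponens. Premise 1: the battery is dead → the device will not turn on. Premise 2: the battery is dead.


Modus ponens: from (P → Q) and P, infer Q.
P = 'the battery is dead' is asserted, and P → Q holds, so Q follows.

the device will not turn on.


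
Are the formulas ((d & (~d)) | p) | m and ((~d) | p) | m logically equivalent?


Compare truth tables:
d | m | p | φ | ψ
-----------------
False | False | False | False | True
True | False | False | False | False
False | True | False | True | True
True | True | False | True | True
False | False | True | True | True
True | False | True | True | True
False | True | True | True | True
True | True | True | True | True
They differ at row 1 (d=False, m=False, p=False): φ=False but ψ=True.

No, they are not logically equivalent.


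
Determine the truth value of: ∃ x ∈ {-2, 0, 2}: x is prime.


Evaluate the predicate on each element: -2:F, 0:F, 2:T.
Witness x = 2 satisfies the predicate.

T


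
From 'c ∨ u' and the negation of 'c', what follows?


Disjunctive syllogism: from (P ∨ Q) and ¬P, infer Q.
One disjunct, 'c', is ruled out; the other must hold.

u


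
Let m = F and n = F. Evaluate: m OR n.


Disjunction is false only when both operands are false.
Substitute: m=F, n=F.
F OR F evaluates to F.

F


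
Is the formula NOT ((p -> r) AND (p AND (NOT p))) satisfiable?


Search for a satisfying assignment over {p, r}.
Try p=F, r=F: the formula evaluates to T.
A satisfying assignment exists.

Satisfiable.


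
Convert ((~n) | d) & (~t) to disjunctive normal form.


Step 1: Distribute ∧ over ∨: ((¬n) ∨ d) ∧ (¬t) = ((¬n) ∧ (¬t)) ∨ (d ∧ (¬t)).

((~n) & (~t)) | (d & (~t))


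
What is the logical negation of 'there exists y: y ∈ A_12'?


¬(for all x: φ) = there exists x: ¬φ, and ¬(there exists x: φ) = for all x: ¬φ.
Apply to the existential statement.

for all y: NOT(y ∈ A_12)


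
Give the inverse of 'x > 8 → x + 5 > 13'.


The inverse of (P → Q) is (¬P → ¬Q). It is equivalent to the converse, not to the original.
Here P = 'x > 8' and Q = 'x + 5 > 13'.

If not (x > 8), then not (x + 5 > 13).


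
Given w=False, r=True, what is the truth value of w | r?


Disjunction is false only when both operands are false.
Substitute: w=False, r=True.
False | True evaluates to True.

True


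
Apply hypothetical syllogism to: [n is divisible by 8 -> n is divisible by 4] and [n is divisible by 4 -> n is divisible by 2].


Hypothetical syllogism: from (P → Q) and (Q → R), infer (P → R).
Chain the two implications through the shared middle term 'n is divisible by 4'.

n is divisible by 8 -> n is divisible by 2


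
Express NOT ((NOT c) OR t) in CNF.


Step 1: Apply De Morgan: ¬((¬c) ∨ t) = ¬(¬c) ∧ ¬t.
Step 2: Eliminate any double negations (¬¬X = X).

c AND (NOT t)


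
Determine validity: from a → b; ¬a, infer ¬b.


This is denying the antecedent (fallacy). There exist truth assignments where the premises are all true but the conclusion is false.

Invalid.


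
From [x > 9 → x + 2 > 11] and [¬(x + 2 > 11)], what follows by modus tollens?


Modus tollens: from (P → Q) and ¬Q, infer ¬P.
Q = 'x + 2 > 11' is denied; since P → Q, P must also fail.

Not (x > 9).


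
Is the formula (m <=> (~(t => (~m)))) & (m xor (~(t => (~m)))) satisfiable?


Check all 4 assignments over {m, t}:
m | t | φ
---------
False | False | False
True | False | False
False | True | False
True | True | False
No assignment makes the formula true.

Unsatisfiable.


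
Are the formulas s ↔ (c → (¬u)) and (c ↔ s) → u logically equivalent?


Compare truth tables:
c | s | u | φ | ψ
-----------------
F | F | F | F | F
T | F | F | F | T
F | T | F | T | T
T | T | F | T | F
F | F | T | F | T
T | F | T | T | T
F | T | T | T | T
T | T | T | F | T
They differ at row 2 (c=T, s=F, u=F): φ=F but ψ=T.

No, they are not logically equivalent.


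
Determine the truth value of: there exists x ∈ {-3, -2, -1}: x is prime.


Evaluate the predicate on each element: -3:F, -2:F, -1:F.
No element satisfies the predicate.

F


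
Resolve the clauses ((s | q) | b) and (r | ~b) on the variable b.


The clauses contain complementary literals b and ~b.
Resolution eliminates this pair and disjoins the remaining literals (merging duplicates).

((s | q) | r)


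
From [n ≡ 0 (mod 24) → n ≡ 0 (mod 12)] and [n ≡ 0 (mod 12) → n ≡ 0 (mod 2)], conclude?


Hypothetical syllogism: from (P → Q) and (Q → R), infer (P → R).
Chain the two implications through the shared middle term 'n ≡ 0 (mod 12)'.

n ≡ 0 (mod 24) → n ≡ 0 (mod 2)


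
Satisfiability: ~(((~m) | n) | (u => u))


Check all 8 assignments over {m, n, u}:
m | n | u | φ
-------------
False | False | False | False
True | False | False | False
False | True | False | False
True | True | False | False
False | False | True | False
True | False | True | False
False | True | True | False
True | True | True | False
No assignment makes the formula true.

Unsatisfiable.


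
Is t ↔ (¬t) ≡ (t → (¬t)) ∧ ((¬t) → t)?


Compare truth tables:
t | φ | ψ
---------
F | F | F
T | F | F
The columns φ and ψ agree on every row.

Yes, they are logically equivalent.


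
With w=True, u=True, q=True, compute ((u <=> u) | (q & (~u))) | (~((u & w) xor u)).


Substitute w=True, u=True, q=True:
u <=> u = True <=> True = True
~u = False
q & (~u) = True & False = False
(u <=> u) | (q & (~u)) = True | False = True
u & w = True & True = True
(u & w) xor u = True xor True = False
~((u & w) xor u) = True
((u <=> u) | (q & (~u))) | (~((u & w) xor u)) = True | True = True

True


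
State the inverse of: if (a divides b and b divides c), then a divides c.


The inverse of (P → Q) is (¬P → ¬Q). It is equivalent to the converse, not to the original.
Here P = '(a divides b and b divides c)' and Q = 'a divides c'.

If not ((a divides b and b divides c)), then not (a divides c).


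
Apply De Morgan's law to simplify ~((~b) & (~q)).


De Morgan: the negation of a conjunction is the disjunction of the negations.
Distribute ~ across &, flipping it to |, and negate each literal.

b | q


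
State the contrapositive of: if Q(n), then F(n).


The contrapositive of (P → Q) is (¬Q → ¬P); it is logically equivalent to the original.
Here P = 'Q(n)' and Q = 'F(n)'.

If not (F(n)), then not (Q(n)).


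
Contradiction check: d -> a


Truth table over {a, d}:
a | d | φ
---------
F | F | T
T | F | T
F | T | F
T | T | T
Satisfying assignment at row 1: a=F, d=F gives T.

No, it is not a contradiction.


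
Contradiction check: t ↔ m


Truth table over {m, t}:
m | t | φ
---------
F | F | T
T | F | F
F | T | F
T | T | T
Satisfying assignment at row 1: m=F, t=F gives T.

No, it is not a contradiction.


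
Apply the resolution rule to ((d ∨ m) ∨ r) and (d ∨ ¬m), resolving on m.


The clauses contain complementary literals m and ¬m.
Resolution eliminates this pair and disjoins the remaining literals (merging duplicates).

(d ∨ r)


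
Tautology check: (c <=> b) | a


Build the truth table over {a, b, c}:
a | b | c | φ
-------------
False | False | False | True
True | False | False | True
False | True | False | False
True | True | False | True
False | False | True | False
True | False | True | True
False | True | True | True
True | True | True | True
Counterexample at row 3: with a=False, b=True, c=False, the formula is False.

No, it is not a tautology.


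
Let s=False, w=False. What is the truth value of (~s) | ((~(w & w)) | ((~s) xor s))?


Substitute s=False, w=False:
~s = True
w & w = False & False = False
~(w & w) = True
~s = True
(~s) xor s = True xor False = True
(~(w & w)) | ((~s) xor s) = True | True = True
(~s) | ((~(w & w)) | ((~s) xor s)) = True | True = True

True


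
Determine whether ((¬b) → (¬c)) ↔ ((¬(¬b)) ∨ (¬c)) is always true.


Build the truth table over {b, c}:
b | c | φ
---------
F | F | T
T | F | T
F | T | T
T | T | T
Every row evaluates to true.

Yes, it is a tautology.


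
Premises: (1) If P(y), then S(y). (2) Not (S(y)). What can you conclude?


Modus tollens: from (P → Q) and ¬Q, infer ¬P.
Q = 'S(y)' is denied; since P → Q, P must also fail.

Not (P(y)).


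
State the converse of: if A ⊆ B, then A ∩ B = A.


The converse of (P → Q) is (Q → P). It is not in general equivalent to the original.
Here P = 'A ⊆ B' and Q = 'A ∩ B = A'.

If A ∩ B = A, then A ⊆ B.


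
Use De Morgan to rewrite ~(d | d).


De Morgan: the negation of a disjunction is the conjunction of the negations.
Distribute ~ across |, flipping it to &, and negate each literal.

(~d) & (~d)


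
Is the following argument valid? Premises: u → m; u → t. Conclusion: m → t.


This is (no valid rule). There exist truth assignments where the premises are all true but the conclusion is false.

Invalid.


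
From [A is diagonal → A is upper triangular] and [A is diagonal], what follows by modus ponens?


Modus ponens: from (P → Q) and P, infer Q.
P = 'A is diagonal' is asserted, and P → Q holds, so Q follows.

A is upper triangular.


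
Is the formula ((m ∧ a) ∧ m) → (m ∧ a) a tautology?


Build the truth table over {a, m}:
a | m | φ
---------
F | F | T
T | F | T
F | T | T
T | T | T
Every row evaluates to true.

Yes, it is a tautology.


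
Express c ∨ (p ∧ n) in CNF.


Step 1: Distribute ∨ over ∧: c ∨ (p ∧ n) = (c ∨ p) ∧ (c ∨ n).

(c ∨ p) ∧ (c ∨ n)


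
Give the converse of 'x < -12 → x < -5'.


The converse of (P → Q) is (Q → P). It is not in general equivalent to the original.
Here P = 'x < -12' and Q = 'x < -5'.

If x < -5, then x < -12.


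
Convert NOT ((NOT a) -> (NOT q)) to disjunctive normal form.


Step 1: Rewrite implication then negate: ¬(¬(¬a) ∨ (¬q)) = (¬a) ∧ ¬(¬q).
Step 2: Eliminate any double negations (¬¬X = X).

(NOT a) AND q


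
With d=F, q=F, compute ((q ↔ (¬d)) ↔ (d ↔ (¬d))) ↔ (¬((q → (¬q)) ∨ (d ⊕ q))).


Substitute d=F, q=F:
… (earlier sub-steps elided)
q ↔ (¬d) = F ↔ T = F
¬d = T
d ↔ (¬d) = F ↔ T = F
(q ↔ (¬d)) ↔ (d ↔ (¬d)) = F ↔ F = T
¬q = T
q → (¬q) = F → T = T
d ⊕ q = F ⊕ F = F
(q → (¬q)) ∨ (d ⊕ q) = T ∨ F = T
¬((q → (¬q)) ∨ (d ⊕ q)) = F
((q ↔ (¬d)) ↔ (d ↔ (¬d))) ↔ (¬((q → (¬q)) ∨ (d ⊕ q))) = T ↔ F = F

F


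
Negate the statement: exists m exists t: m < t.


Negation flips each quantifier (∀↔∃) and negates the inner predicate.
¬(exists m exists t: φ) = forall m forall t: ¬φ.

forall m forall t: ~(m < t)


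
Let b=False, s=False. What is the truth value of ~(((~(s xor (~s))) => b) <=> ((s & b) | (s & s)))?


Substitute b=False, s=False:
~s = True
s xor (~s) = False xor True = True
~(s xor (~s)) = False
(~(s xor (~s))) => b = False => False = True
s & b = False & False = False
s & s = False & False = False
(s & b) | (s & s) = False | False = False
((~(s xor (~s))) => b) <=> ((s & b) | (s & s)) = True <=> False = False
~(((~(s xor (~s))) => b) <=> ((s & b) | (s & s))) = True

True


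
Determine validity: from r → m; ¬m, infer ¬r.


This matches the form of modus tollens: the conclusion follows in every model of the premises.

Valid.


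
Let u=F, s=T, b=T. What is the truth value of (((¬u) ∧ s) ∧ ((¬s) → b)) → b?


Substitute u=F, s=T, b=T:
¬u = T
(¬u) ∧ s = T ∧ T = T
¬s = F
(¬s) → b = F → T = T
((¬u) ∧ s) ∧ ((¬s) → b) = T ∧ T = T
(((¬u) ∧ s) ∧ ((¬s) → b)) → b = T → T = T

T


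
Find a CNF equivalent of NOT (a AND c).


Step 1: Apply De Morgan: ¬(a ∧ c) = ¬a ∨ ¬c.

(NOT a) OR (NOT c)


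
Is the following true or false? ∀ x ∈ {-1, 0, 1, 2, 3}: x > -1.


Evaluate the predicate on each element: -1:F, 0:T, 1:T, 2:T, 3:T.
Counterexample x = -1 fails the predicate.

F


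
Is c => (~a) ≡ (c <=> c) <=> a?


Compare truth tables:
a | c | φ | ψ
-------------
False | False | True | False
True | False | True | True
False | True | True | False
True | True | False | True
They differ at row 1 (a=False, c=False): φ=True but ψ=False.

No, they are not logically equivalent.


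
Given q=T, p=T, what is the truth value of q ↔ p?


Biconditional is true when both operands have the same truth value.
Substitute: q=T, p=T.
T ↔ T evaluates to T.

T


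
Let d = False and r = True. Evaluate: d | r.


Disjunction is false only when both operands are false.
Substitute: d=False, r=True.
False | True evaluates to True.

True


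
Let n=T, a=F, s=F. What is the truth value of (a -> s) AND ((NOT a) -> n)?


Substitute n=T, a=F, s=F:
a -> s = F -> F = T
NOT a = T
(NOT a) -> n = T -> T = T
(a -> s) AND ((NOT a) -> n) = T AND T = T

T


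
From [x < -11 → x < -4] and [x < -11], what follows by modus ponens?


Modus ponens: from (P → Q) and P, infer Q.
P = 'x < -11' is asserted, and P → Q holds, so Q follows.

x < -4.


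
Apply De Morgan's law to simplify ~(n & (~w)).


De Morgan: the negation of a conjunction is the disjunction of the negations.
Distribute ~ across &, flipping it to |, and negate each literal.

(~n) | w


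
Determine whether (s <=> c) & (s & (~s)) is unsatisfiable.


Truth table over {c, s}:
c | s | φ
---------
False | False | False
True | False | False
False | True | False
True | True | False
Every row is false.

Yes, it is a contradiction.


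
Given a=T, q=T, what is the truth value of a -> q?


Implication is false only when antecedent is true and consequent is false.
Substitute: a=T, q=T.
T -> T evaluates to T.

T


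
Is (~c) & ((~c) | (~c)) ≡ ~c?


Compare truth tables:
c | φ | ψ
---------
False | True | True
True | False | False
The columns φ and ψ agree on every row.

Yes, they are logically equivalent.


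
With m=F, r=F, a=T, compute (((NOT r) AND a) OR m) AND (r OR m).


Substitute m=F, r=F, a=T:
NOT r = T
(NOT r) AND a = T AND T = T
((NOT r) AND a) OR m = T OR F = T
r OR m = F OR F = F
(((NOT r) AND a) OR m) AND (r OR m) = T AND F = F

F


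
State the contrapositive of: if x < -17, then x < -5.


The contrapositive of (P → Q) is (¬Q → ¬P); it is logically equivalent to the original.
Here P = 'x < -17' and Q = 'x < -5'.

If not (x < -5), then not (x < -17).


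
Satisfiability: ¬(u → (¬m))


Search for a satisfying assignment over {m, u}.
Try m=T, u=T: the formula evaluates to T.
A satisfying assignment exists.

Satisfiable.


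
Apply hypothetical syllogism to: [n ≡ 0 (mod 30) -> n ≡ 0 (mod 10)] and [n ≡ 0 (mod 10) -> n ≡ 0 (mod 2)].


Hypothetical syllogism: from (P → Q) and (Q → R), infer (P → R).
Chain the two implications through the shared middle term 'n ≡ 0 (mod 10)'.

n ≡ 0 (mod 30) -> n ≡ 0 (mod 2)


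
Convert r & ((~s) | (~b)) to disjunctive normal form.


Step 1: Distribute ∧ over ∨: r ∧ ((¬s) ∨ (¬b)) = (r ∧ (¬s)) ∨ (r ∧ (¬b)).

(r & (~s)) | (r & (~b))


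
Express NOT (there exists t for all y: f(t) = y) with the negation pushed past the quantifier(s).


Negation flips each quantifier (∀↔∃) and negates the inner predicate.
¬(there exists t for all y: φ) = for all t there exists y: ¬φ.

for all t there exists y: NOT(f(t) = y)
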